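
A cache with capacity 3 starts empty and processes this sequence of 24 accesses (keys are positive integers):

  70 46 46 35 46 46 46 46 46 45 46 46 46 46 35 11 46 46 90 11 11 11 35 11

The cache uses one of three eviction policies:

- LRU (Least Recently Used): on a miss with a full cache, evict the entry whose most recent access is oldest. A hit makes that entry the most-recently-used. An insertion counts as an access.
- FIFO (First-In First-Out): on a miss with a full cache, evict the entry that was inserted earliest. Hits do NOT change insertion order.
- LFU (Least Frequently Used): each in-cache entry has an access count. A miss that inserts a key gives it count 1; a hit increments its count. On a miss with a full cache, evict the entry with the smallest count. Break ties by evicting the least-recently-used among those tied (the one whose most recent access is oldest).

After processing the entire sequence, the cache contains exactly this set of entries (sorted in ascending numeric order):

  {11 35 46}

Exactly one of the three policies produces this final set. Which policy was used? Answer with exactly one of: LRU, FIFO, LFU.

Answer: LFU

Derivation:
Simulating under each policy and comparing final sets:
  LRU: final set = {11 35 90} -> differs
  FIFO: final set = {11 35 90} -> differs
  LFU: final set = {11 35 46} -> MATCHES target
Only LFU produces the target set.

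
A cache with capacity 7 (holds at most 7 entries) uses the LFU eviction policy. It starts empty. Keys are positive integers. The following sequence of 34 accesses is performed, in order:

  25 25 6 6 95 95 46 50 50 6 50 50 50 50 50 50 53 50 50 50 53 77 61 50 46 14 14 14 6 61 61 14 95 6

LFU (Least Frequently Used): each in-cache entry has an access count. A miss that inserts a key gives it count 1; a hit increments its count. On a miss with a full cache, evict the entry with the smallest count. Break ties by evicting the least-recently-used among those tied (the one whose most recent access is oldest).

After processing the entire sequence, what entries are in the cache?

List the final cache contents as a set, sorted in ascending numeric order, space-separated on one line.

LFU simulation (capacity=7):
  1. access 25: MISS. Cache: [25(c=1)]
  2. access 25: HIT, count now 2. Cache: [25(c=2)]
  3. access 6: MISS. Cache: [6(c=1) 25(c=2)]
  4. access 6: HIT, count now 2. Cache: [25(c=2) 6(c=2)]
  5. access 95: MISS. Cache: [95(c=1) 25(c=2) 6(c=2)]
  6. access 95: HIT, count now 2. Cache: [25(c=2) 6(c=2) 95(c=2)]
  7. access 46: MISS. Cache: [46(c=1) 25(c=2) 6(c=2) 95(c=2)]
  8. access 50: MISS. Cache: [46(c=1) 50(c=1) 25(c=2) 6(c=2) 95(c=2)]
  9. access 50: HIT, count now 2. Cache: [46(c=1) 25(c=2) 6(c=2) 95(c=2) 50(c=2)]
  10. access 6: HIT, count now 3. Cache: [46(c=1) 25(c=2) 95(c=2) 50(c=2) 6(c=3)]
  11. access 50: HIT, count now 3. Cache: [46(c=1) 25(c=2) 95(c=2) 6(c=3) 50(c=3)]
  12. access 50: HIT, count now 4. Cache: [46(c=1) 25(c=2) 95(c=2) 6(c=3) 50(c=4)]
  13. access 50: HIT, count now 5. Cache: [46(c=1) 25(c=2) 95(c=2) 6(c=3) 50(c=5)]
  14. access 50: HIT, count now 6. Cache: [46(c=1) 25(c=2) 95(c=2) 6(c=3) 50(c=6)]
  15. access 50: HIT, count now 7. Cache: [46(c=1) 25(c=2) 95(c=2) 6(c=3) 50(c=7)]
  16. access 50: HIT, count now 8. Cache: [46(c=1) 25(c=2) 95(c=2) 6(c=3) 50(c=8)]
  17. access 53: MISS. Cache: [46(c=1) 53(c=1) 25(c=2) 95(c=2) 6(c=3) 50(c=8)]
  18. access 50: HIT, count now 9. Cache: [46(c=1) 53(c=1) 25(c=2) 95(c=2) 6(c=3) 50(c=9)]
  19. access 50: HIT, count now 10. Cache: [46(c=1) 53(c=1) 25(c=2) 95(c=2) 6(c=3) 50(c=10)]
  20. access 50: HIT, count now 11. Cache: [46(c=1) 53(c=1) 25(c=2) 95(c=2) 6(c=3) 50(c=11)]
  21. access 53: HIT, count now 2. Cache: [46(c=1) 25(c=2) 95(c=2) 53(c=2) 6(c=3) 50(c=11)]
  22. access 77: MISS. Cache: [46(c=1) 77(c=1) 25(c=2) 95(c=2) 53(c=2) 6(c=3) 50(c=11)]
  23. access 61: MISS, evict 46(c=1). Cache: [77(c=1) 61(c=1) 25(c=2) 95(c=2) 53(c=2) 6(c=3) 50(c=11)]
  24. access 50: HIT, count now 12. Cache: [77(c=1) 61(c=1) 25(c=2) 95(c=2) 53(c=2) 6(c=3) 50(c=12)]
  25. access 46: MISS, evict 77(c=1). Cache: [61(c=1) 46(c=1) 25(c=2) 95(c=2) 53(c=2) 6(c=3) 50(c=12)]
  26. access 14: MISS, evict 61(c=1). Cache: [46(c=1) 14(c=1) 25(c=2) 95(c=2) 53(c=2) 6(c=3) 50(c=12)]
  27. access 14: HIT, count now 2. Cache: [46(c=1) 25(c=2) 95(c=2) 53(c=2) 14(c=2) 6(c=3) 50(c=12)]
  28. access 14: HIT, count now 3. Cache: [46(c=1) 25(c=2) 95(c=2) 53(c=2) 6(c=3) 14(c=3) 50(c=12)]
  29. access 6: HIT, count now 4. Cache: [46(c=1) 25(c=2) 95(c=2) 53(c=2) 14(c=3) 6(c=4) 50(c=12)]
  30. access 61: MISS, evict 46(c=1). Cache: [61(c=1) 25(c=2) 95(c=2) 53(c=2) 14(c=3) 6(c=4) 50(c=12)]
  31. access 61: HIT, count now 2. Cache: [25(c=2) 95(c=2) 53(c=2) 61(c=2) 14(c=3) 6(c=4) 50(c=12)]
  32. access 14: HIT, count now 4. Cache: [25(c=2) 95(c=2) 53(c=2) 61(c=2) 6(c=4) 14(c=4) 50(c=12)]
  33. access 95: HIT, count now 3. Cache: [25(c=2) 53(c=2) 61(c=2) 95(c=3) 6(c=4) 14(c=4) 50(c=12)]
  34. access 6: HIT, count now 5. Cache: [25(c=2) 53(c=2) 61(c=2) 95(c=3) 14(c=4) 6(c=5) 50(c=12)]
Total: 23 hits, 11 misses, 4 evictions

Answer: 6 14 25 50 53 61 95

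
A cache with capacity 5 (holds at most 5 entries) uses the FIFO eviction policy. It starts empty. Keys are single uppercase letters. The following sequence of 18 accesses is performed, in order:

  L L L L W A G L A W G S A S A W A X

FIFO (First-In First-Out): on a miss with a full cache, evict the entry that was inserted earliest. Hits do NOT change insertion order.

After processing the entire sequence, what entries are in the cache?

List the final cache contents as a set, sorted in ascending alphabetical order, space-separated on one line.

Answer: A G S W X

Derivation:
FIFO simulation (capacity=5):
  1. access L: MISS. Cache (old->new): [L]
  2. access L: HIT. Cache (old->new): [L]
  3. access L: HIT. Cache (old->new): [L]
  4. access L: HIT. Cache (old->new): [L]
  5. access W: MISS. Cache (old->new): [L W]
  6. access A: MISS. Cache (old->new): [L W A]
  7. access G: MISS. Cache (old->new): [L W A G]
  8. access L: HIT. Cache (old->new): [L W A G]
  9. access A: HIT. Cache (old->new): [L W A G]
  10. access W: HIT. Cache (old->new): [L W A G]
  11. access G: HIT. Cache (old->new): [L W A G]
  12. access S: MISS. Cache (old->new): [L W A G S]
  13. access A: HIT. Cache (old->new): [L W A G S]
  14. access S: HIT. Cache (old->new): [L W A G S]
  15. access A: HIT. Cache (old->new): [L W A G S]
  16. access W: HIT. Cache (old->new): [L W A G S]
  17. access A: HIT. Cache (old->new): [L W A G S]
  18. access X: MISS, evict L. Cache (old->new): [W A G S X]
Total: 12 hits, 6 misses, 1 evictions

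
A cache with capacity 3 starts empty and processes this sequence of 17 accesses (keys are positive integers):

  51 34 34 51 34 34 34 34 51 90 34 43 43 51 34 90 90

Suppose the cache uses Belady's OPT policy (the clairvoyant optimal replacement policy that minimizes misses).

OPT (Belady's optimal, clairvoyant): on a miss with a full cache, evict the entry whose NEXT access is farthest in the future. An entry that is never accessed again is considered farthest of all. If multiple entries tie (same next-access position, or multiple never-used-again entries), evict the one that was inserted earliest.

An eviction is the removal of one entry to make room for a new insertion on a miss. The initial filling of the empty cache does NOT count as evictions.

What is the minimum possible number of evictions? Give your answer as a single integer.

Answer: 2

Derivation:
OPT (Belady) simulation (capacity=3):
  1. access 51: MISS. Cache: [51]
  2. access 34: MISS. Cache: [51 34]
  3. access 34: HIT. Next use of 34: step 5. Cache: [51 34]
  4. access 51: HIT. Next use of 51: step 9. Cache: [51 34]
  5. access 34: HIT. Next use of 34: step 6. Cache: [51 34]
  6. access 34: HIT. Next use of 34: step 7. Cache: [51 34]
  7. access 34: HIT. Next use of 34: step 8. Cache: [51 34]
  8. access 34: HIT. Next use of 34: step 11. Cache: [51 34]
  9. access 51: HIT. Next use of 51: step 14. Cache: [51 34]
  10. access 90: MISS. Cache: [51 34 90]
  11. access 34: HIT. Next use of 34: step 15. Cache: [51 34 90]
  12. access 43: MISS, evict 90 (next use: step 16). Cache: [51 34 43]
  13. access 43: HIT. Next use of 43: never. Cache: [51 34 43]
  14. access 51: HIT. Next use of 51: never. Cache: [51 34 43]
  15. access 34: HIT. Next use of 34: never. Cache: [51 34 43]
  16. access 90: MISS, evict 51 (next use: never). Cache: [34 43 90]
  17. access 90: HIT. Next use of 90: never. Cache: [34 43 90]
Total: 12 hits, 5 misses, 2 evictions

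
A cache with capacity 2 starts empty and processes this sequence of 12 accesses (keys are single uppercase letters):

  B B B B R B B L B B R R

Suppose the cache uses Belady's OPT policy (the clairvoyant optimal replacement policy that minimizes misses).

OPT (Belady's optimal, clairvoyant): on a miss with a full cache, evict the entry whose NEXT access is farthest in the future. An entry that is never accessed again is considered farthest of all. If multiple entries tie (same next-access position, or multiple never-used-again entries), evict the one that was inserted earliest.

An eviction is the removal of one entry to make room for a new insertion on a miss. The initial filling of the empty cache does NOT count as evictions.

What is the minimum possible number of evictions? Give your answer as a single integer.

Answer: 2

Derivation:
OPT (Belady) simulation (capacity=2):
  1. access B: MISS. Cache: [B]
  2. access B: HIT. Next use of B: step 3. Cache: [B]
  3. access B: HIT. Next use of B: step 4. Cache: [B]
  4. access B: HIT. Next use of B: step 6. Cache: [B]
  5. access R: MISS. Cache: [B R]
  6. access B: HIT. Next use of B: step 7. Cache: [B R]
  7. access B: HIT. Next use of B: step 9. Cache: [B R]
  8. access L: MISS, evict R (next use: step 11). Cache: [B L]
  9. access B: HIT. Next use of B: step 10. Cache: [B L]
  10. access B: HIT. Next use of B: never. Cache: [B L]
  11. access R: MISS, evict B (next use: never). Cache: [L R]
  12. access R: HIT. Next use of R: never. Cache: [L R]
Total: 8 hits, 4 misses, 2 evictions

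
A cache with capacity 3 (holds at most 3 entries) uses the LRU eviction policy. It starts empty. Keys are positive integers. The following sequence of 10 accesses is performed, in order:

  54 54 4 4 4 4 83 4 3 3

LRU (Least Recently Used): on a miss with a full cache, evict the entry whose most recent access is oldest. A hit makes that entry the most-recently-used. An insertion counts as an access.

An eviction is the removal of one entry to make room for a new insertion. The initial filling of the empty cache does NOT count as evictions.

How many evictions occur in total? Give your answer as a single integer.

Answer: 1

Derivation:
LRU simulation (capacity=3):
  1. access 54: MISS. Cache (LRU->MRU): [54]
  2. access 54: HIT. Cache (LRU->MRU): [54]
  3. access 4: MISS. Cache (LRU->MRU): [54 4]
  4. access 4: HIT. Cache (LRU->MRU): [54 4]
  5. access 4: HIT. Cache (LRU->MRU): [54 4]
  6. access 4: HIT. Cache (LRU->MRU): [54 4]
  7. access 83: MISS. Cache (LRU->MRU): [54 4 83]
  8. access 4: HIT. Cache (LRU->MRU): [54 83 4]
  9. access 3: MISS, evict 54. Cache (LRU->MRU): [83 4 3]
  10. access 3: HIT. Cache (LRU->MRU): [83 4 3]
Total: 6 hits, 4 misses, 1 evictions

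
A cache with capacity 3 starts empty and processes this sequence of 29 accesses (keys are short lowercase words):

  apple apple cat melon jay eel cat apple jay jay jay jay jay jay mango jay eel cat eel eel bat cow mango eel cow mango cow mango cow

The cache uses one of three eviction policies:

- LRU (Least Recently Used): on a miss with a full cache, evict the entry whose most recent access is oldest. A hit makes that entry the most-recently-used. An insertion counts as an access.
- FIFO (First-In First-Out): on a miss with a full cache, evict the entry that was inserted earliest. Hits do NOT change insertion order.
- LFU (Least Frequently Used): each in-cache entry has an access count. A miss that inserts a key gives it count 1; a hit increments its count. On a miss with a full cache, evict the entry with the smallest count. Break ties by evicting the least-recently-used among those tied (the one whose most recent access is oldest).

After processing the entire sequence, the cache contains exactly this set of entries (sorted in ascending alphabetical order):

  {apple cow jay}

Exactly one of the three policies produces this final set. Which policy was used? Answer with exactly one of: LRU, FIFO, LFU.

Answer: LFU

Derivation:
Simulating under each policy and comparing final sets:
  LRU: final set = {cow eel mango} -> differs
  FIFO: final set = {cow eel mango} -> differs
  LFU: final set = {apple cow jay} -> MATCHES target
Only LFU produces the target set.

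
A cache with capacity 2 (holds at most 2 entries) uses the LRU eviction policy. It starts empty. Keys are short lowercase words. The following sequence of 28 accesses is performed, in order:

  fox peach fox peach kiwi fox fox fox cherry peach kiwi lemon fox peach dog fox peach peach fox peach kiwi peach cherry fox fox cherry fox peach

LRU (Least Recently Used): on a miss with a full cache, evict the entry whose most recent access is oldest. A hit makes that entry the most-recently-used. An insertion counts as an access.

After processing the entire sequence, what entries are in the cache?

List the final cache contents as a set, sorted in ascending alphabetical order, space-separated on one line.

LRU simulation (capacity=2):
  1. access fox: MISS. Cache (LRU->MRU): [fox]
  2. access peach: MISS. Cache (LRU->MRU): [fox peach]
  3. access fox: HIT. Cache (LRU->MRU): [peach fox]
  4. access peach: HIT. Cache (LRU->MRU): [fox peach]
  5. access kiwi: MISS, evict fox. Cache (LRU->MRU): [peach kiwi]
  6. access fox: MISS, evict peach. Cache (LRU->MRU): [kiwi fox]
  7. access fox: HIT. Cache (LRU->MRU): [kiwi fox]
  8. access fox: HIT. Cache (LRU->MRU): [kiwi fox]
  9. access cherry: MISS, evict kiwi. Cache (LRU->MRU): [fox cherry]
  10. access peach: MISS, evict fox. Cache (LRU->MRU): [cherry peach]
  11. access kiwi: MISS, evict cherry. Cache (LRU->MRU): [peach kiwi]
  12. access lemon: MISS, evict peach. Cache (LRU->MRU): [kiwi lemon]
  13. access fox: MISS, evict kiwi. Cache (LRU->MRU): [lemon fox]
  14. access peach: MISS, evict lemon. Cache (LRU->MRU): [fox peach]
  15. access dog: MISS, evict fox. Cache (LRU->MRU): [peach dog]
  16. access fox: MISS, evict peach. Cache (LRU->MRU): [dog fox]
  17. access peach: MISS, evict dog. Cache (LRU->MRU): [fox peach]
  18. access peach: HIT. Cache (LRU->MRU): [fox peach]
  19. access fox: HIT. Cache (LRU->MRU): [peach fox]
  20. access peach: HIT. Cache (LRU->MRU): [fox peach]
  21. access kiwi: MISS, evict fox. Cache (LRU->MRU): [peach kiwi]
  22. access peach: HIT. Cache (LRU->MRU): [kiwi peach]
  23. access cherry: MISS, evict kiwi. Cache (LRU->MRU): [peach cherry]
  24. access fox: MISS, evict peach. Cache (LRU->MRU): [cherry fox]
  25. access fox: HIT. Cache (LRU->MRU): [cherry fox]
  26. access cherry: HIT. Cache (LRU->MRU): [fox cherry]
  27. access fox: HIT. Cache (LRU->MRU): [cherry fox]
  28. access peach: MISS, evict cherry. Cache (LRU->MRU): [fox peach]
Total: 11 hits, 17 misses, 15 evictions

Answer: fox peach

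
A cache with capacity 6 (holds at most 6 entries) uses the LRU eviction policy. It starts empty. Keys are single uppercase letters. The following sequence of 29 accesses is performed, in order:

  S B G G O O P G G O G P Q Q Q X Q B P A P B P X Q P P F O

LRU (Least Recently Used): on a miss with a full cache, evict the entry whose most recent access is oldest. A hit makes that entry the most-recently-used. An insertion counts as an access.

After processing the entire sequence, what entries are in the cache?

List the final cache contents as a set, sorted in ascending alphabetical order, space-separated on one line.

Answer: B F O P Q X

Derivation:
LRU simulation (capacity=6):
  1. access S: MISS. Cache (LRU->MRU): [S]
  2. access B: MISS. Cache (LRU->MRU): [S B]
  3. access G: MISS. Cache (LRU->MRU): [S B G]
  4. access G: HIT. Cache (LRU->MRU): [S B G]
  5. access O: MISS. Cache (LRU->MRU): [S B G O]
  6. access O: HIT. Cache (LRU->MRU): [S B G O]
  7. access P: MISS. Cache (LRU->MRU): [S B G O P]
  8. access G: HIT. Cache (LRU->MRU): [S B O P G]
  9. access G: HIT. Cache (LRU->MRU): [S B O P G]
  10. access O: HIT. Cache (LRU->MRU): [S B P G O]
  11. access G: HIT. Cache (LRU->MRU): [S B P O G]
  12. access P: HIT. Cache (LRU->MRU): [S B O G P]
  13. access Q: MISS. Cache (LRU->MRU): [S B O G P Q]
  14. access Q: HIT. Cache (LRU->MRU): [S B O G P Q]
  15. access Q: HIT. Cache (LRU->MRU): [S B O G P Q]
  16. access X: MISS, evict S. Cache (LRU->MRU): [B O G P Q X]
  17. access Q: HIT. Cache (LRU->MRU): [B O G P X Q]
  18. access B: HIT. Cache (LRU->MRU): [O G P X Q B]
  19. access P: HIT. Cache (LRU->MRU): [O G X Q B P]
  20. access A: MISS, evict O. Cache (LRU->MRU): [G X Q B P A]
  21. access P: HIT. Cache (LRU->MRU): [G X Q B A P]
  22. access B: HIT. Cache (LRU->MRU): [G X Q A P B]
  23. access P: HIT. Cache (LRU->MRU): [G X Q A B P]
  24. access X: HIT. Cache (LRU->MRU): [G Q A B P X]
  25. access Q: HIT. Cache (LRU->MRU): [G A B P X Q]
  26. access P: HIT. Cache (LRU->MRU): [G A B X Q P]
  27. access P: HIT. Cache (LRU->MRU): [G A B X Q P]
  28. access F: MISS, evict G. Cache (LRU->MRU): [A B X Q P F]
  29. access O: MISS, evict A. Cache (LRU->MRU): [B X Q P F O]
Total: 19 hits, 10 misses, 4 evictions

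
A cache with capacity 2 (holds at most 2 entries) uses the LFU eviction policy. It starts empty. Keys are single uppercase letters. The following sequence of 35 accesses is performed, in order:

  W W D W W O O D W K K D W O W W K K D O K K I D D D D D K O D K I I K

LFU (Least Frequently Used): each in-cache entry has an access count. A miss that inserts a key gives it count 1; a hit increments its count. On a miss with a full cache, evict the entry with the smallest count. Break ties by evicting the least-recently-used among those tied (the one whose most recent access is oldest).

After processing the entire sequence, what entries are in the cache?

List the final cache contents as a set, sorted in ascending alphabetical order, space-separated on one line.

LFU simulation (capacity=2):
  1. access W: MISS. Cache: [W(c=1)]
  2. access W: HIT, count now 2. Cache: [W(c=2)]
  3. access D: MISS. Cache: [D(c=1) W(c=2)]
  4. access W: HIT, count now 3. Cache: [D(c=1) W(c=3)]
  5. access W: HIT, count now 4. Cache: [D(c=1) W(c=4)]
  6. access O: MISS, evict D(c=1). Cache: [O(c=1) W(c=4)]
  7. access O: HIT, count now 2. Cache: [O(c=2) W(c=4)]
  8. access D: MISS, evict O(c=2). Cache: [D(c=1) W(c=4)]
  9. access W: HIT, count now 5. Cache: [D(c=1) W(c=5)]
  10. access K: MISS, evict D(c=1). Cache: [K(c=1) W(c=5)]
  11. access K: HIT, count now 2. Cache: [K(c=2) W(c=5)]
  12. access D: MISS, evict K(c=2). Cache: [D(c=1) W(c=5)]
  13. access W: HIT, count now 6. Cache: [D(c=1) W(c=6)]
  14. access O: MISS, evict D(c=1). Cache: [O(c=1) W(c=6)]
  15. access W: HIT, count now 7. Cache: [O(c=1) W(c=7)]
  16. access W: HIT, count now 8. Cache: [O(c=1) W(c=8)]
  17. access K: MISS, evict O(c=1). Cache: [K(c=1) W(c=8)]
  18. access K: HIT, count now 2. Cache: [K(c=2) W(c=8)]
  19. access D: MISS, evict K(c=2). Cache: [D(c=1) W(c=8)]
  20. access O: MISS, evict D(c=1). Cache: [O(c=1) W(c=8)]
  21. access K: MISS, evict O(c=1). Cache: [K(c=1) W(c=8)]
  22. access K: HIT, count now 2. Cache: [K(c=2) W(c=8)]
  23. access I: MISS, evict K(c=2). Cache: [I(c=1) W(c=8)]
  24. access D: MISS, evict I(c=1). Cache: [D(c=1) W(c=8)]
  25. access D: HIT, count now 2. Cache: [D(c=2) W(c=8)]
  26. access D: HIT, count now 3. Cache: [D(c=3) W(c=8)]
  27. access D: HIT, count now 4. Cache: [D(c=4) W(c=8)]
  28. access D: HIT, count now 5. Cache: [D(c=5) W(c=8)]
  29. access K: MISS, evict D(c=5). Cache: [K(c=1) W(c=8)]
  30. access O: MISS, evict K(c=1). Cache: [O(c=1) W(c=8)]
  31. access D: MISS, evict O(c=1). Cache: [D(c=1) W(c=8)]
  32. access K: MISS, evict D(c=1). Cache: [K(c=1) W(c=8)]
  33. access I: MISS, evict K(c=1). Cache: [I(c=1) W(c=8)]
  34. access I: HIT, count now 2. Cache: [I(c=2) W(c=8)]
  35. access K: MISS, evict I(c=2). Cache: [K(c=1) W(c=8)]
Total: 16 hits, 19 misses, 17 evictions

Answer: K W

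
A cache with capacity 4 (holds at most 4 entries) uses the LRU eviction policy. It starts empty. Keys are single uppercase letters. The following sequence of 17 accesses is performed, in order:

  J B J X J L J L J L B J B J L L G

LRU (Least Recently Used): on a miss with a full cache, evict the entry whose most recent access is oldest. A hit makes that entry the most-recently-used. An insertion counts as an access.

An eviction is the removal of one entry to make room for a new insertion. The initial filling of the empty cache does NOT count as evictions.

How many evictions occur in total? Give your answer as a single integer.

LRU simulation (capacity=4):
  1. access J: MISS. Cache (LRU->MRU): [J]
  2. access B: MISS. Cache (LRU->MRU): [J B]
  3. access J: HIT. Cache (LRU->MRU): [B J]
  4. access X: MISS. Cache (LRU->MRU): [B J X]
  5. access J: HIT. Cache (LRU->MRU): [B X J]
  6. access L: MISS. Cache (LRU->MRU): [B X J L]
  7. access J: HIT. Cache (LRU->MRU): [B X L J]
  8. access L: HIT. Cache (LRU->MRU): [B X J L]
  9. access J: HIT. Cache (LRU->MRU): [B X L J]
  10. access L: HIT. Cache (LRU->MRU): [B X J L]
  11. access B: HIT. Cache (LRU->MRU): [X J L B]
  12. access J: HIT. Cache (LRU->MRU): [X L B J]
  13. access B: HIT. Cache (LRU->MRU): [X L J B]
  14. access J: HIT. Cache (LRU->MRU): [X L B J]
  15. access L: HIT. Cache (LRU->MRU): [X B J L]
  16. access L: HIT. Cache (LRU->MRU): [X B J L]
  17. access G: MISS, evict X. Cache (LRU->MRU): [B J L G]
Total: 12 hits, 5 misses, 1 evictions

Answer: 1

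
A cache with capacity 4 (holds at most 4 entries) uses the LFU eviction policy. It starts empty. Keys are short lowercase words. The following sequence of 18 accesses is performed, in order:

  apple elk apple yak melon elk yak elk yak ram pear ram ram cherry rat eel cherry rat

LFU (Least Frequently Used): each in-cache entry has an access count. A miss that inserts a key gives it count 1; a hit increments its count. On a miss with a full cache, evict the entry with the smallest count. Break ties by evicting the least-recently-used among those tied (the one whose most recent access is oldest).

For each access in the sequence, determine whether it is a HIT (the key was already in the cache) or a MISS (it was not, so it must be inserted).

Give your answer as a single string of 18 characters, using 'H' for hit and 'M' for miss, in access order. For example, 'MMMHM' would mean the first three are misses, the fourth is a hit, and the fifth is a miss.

Answer: MMHMMHHHHMMMHMMMMM

Derivation:
LFU simulation (capacity=4):
  1. access apple: MISS. Cache: [apple(c=1)]
  2. access elk: MISS. Cache: [apple(c=1) elk(c=1)]
  3. access apple: HIT, count now 2. Cache: [elk(c=1) apple(c=2)]
  4. access yak: MISS. Cache: [elk(c=1) yak(c=1) apple(c=2)]
  5. access melon: MISS. Cache: [elk(c=1) yak(c=1) melon(c=1) apple(c=2)]
  6. access elk: HIT, count now 2. Cache: [yak(c=1) melon(c=1) apple(c=2) elk(c=2)]
  7. access yak: HIT, count now 2. Cache: [melon(c=1) apple(c=2) elk(c=2) yak(c=2)]
  8. access elk: HIT, count now 3. Cache: [melon(c=1) apple(c=2) yak(c=2) elk(c=3)]
  9. access yak: HIT, count now 3. Cache: [melon(c=1) apple(c=2) elk(c=3) yak(c=3)]
  10. access ram: MISS, evict melon(c=1). Cache: [ram(c=1) apple(c=2) elk(c=3) yak(c=3)]
  11. access pear: MISS, evict ram(c=1). Cache: [pear(c=1) apple(c=2) elk(c=3) yak(c=3)]
  12. access ram: MISS, evict pear(c=1). Cache: [ram(c=1) apple(c=2) elk(c=3) yak(c=3)]
  13. access ram: HIT, count now 2. Cache: [apple(c=2) ram(c=2) elk(c=3) yak(c=3)]
  14. access cherry: MISS, evict apple(c=2). Cache: [cherry(c=1) ram(c=2) elk(c=3) yak(c=3)]
  15. access rat: MISS, evict cherry(c=1). Cache: [rat(c=1) ram(c=2) elk(c=3) yak(c=3)]
  16. access eel: MISS, evict rat(c=1). Cache: [eel(c=1) ram(c=2) elk(c=3) yak(c=3)]
  17. access cherry: MISS, evict eel(c=1). Cache: [cherry(c=1) ram(c=2) elk(c=3) yak(c=3)]
  18. access rat: MISS, evict cherry(c=1). Cache: [rat(c=1) ram(c=2) elk(c=3) yak(c=3)]
Total: 6 hits, 12 misses, 8 evictions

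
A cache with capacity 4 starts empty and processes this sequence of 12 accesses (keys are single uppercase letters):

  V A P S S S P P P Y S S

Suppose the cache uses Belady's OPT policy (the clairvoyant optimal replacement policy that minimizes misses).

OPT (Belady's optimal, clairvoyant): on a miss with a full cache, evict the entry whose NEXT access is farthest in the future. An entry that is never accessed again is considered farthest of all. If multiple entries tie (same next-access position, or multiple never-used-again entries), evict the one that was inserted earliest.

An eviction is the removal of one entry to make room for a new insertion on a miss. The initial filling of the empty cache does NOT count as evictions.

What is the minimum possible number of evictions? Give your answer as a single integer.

OPT (Belady) simulation (capacity=4):
  1. access V: MISS. Cache: [V]
  2. access A: MISS. Cache: [V A]
  3. access P: MISS. Cache: [V A P]
  4. access S: MISS. Cache: [V A P S]
  5. access S: HIT. Next use of S: step 6. Cache: [V A P S]
  6. access S: HIT. Next use of S: step 11. Cache: [V A P S]
  7. access P: HIT. Next use of P: step 8. Cache: [V A P S]
  8. access P: HIT. Next use of P: step 9. Cache: [V A P S]
  9. access P: HIT. Next use of P: never. Cache: [V A P S]
  10. access Y: MISS, evict V (next use: never). Cache: [A P S Y]
  11. access S: HIT. Next use of S: step 12. Cache: [A P S Y]
  12. access S: HIT. Next use of S: never. Cache: [A P S Y]
Total: 7 hits, 5 misses, 1 evictions

Answer: 1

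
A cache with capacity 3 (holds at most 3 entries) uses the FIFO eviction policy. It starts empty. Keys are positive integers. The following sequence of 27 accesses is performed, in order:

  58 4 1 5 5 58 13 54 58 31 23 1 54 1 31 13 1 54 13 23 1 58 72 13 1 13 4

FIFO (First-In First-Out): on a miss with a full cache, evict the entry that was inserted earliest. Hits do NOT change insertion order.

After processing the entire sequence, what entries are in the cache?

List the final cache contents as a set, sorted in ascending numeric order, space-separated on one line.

FIFO simulation (capacity=3):
  1. access 58: MISS. Cache (old->new): [58]
  2. access 4: MISS. Cache (old->new): [58 4]
  3. access 1: MISS. Cache (old->new): [58 4 1]
  4. access 5: MISS, evict 58. Cache (old->new): [4 1 5]
  5. access 5: HIT. Cache (old->new): [4 1 5]
  6. access 58: MISS, evict 4. Cache (old->new): [1 5 58]
  7. access 13: MISS, evict 1. Cache (old->new): [5 58 13]
  8. access 54: MISS, evict 5. Cache (old->new): [58 13 54]
  9. access 58: HIT. Cache (old->new): [58 13 54]
  10. access 31: MISS, evict 58. Cache (old->new): [13 54 31]
  11. access 23: MISS, evict 13. Cache (old->new): [54 31 23]
  12. access 1: MISS, evict 54. Cache (old->new): [31 23 1]
  13. access 54: MISS, evict 31. Cache (old->new): [23 1 54]
  14. access 1: HIT. Cache (old->new): [23 1 54]
  15. access 31: MISS, evict 23. Cache (old->new): [1 54 31]
  16. access 13: MISS, evict 1. Cache (old->new): [54 31 13]
  17. access 1: MISS, evict 54. Cache (old->new): [31 13 1]
  18. access 54: MISS, evict 31. Cache (old->new): [13 1 54]
  19. access 13: HIT. Cache (old->new): [13 1 54]
  20. access 23: MISS, evict 13. Cache (old->new): [1 54 23]
  21. access 1: HIT. Cache (old->new): [1 54 23]
  22. access 58: MISS, evict 1. Cache (old->new): [54 23 58]
  23. access 72: MISS, evict 54. Cache (old->new): [23 58 72]
  24. access 13: MISS, evict 23. Cache (old->new): [58 72 13]
  25. access 1: MISS, evict 58. Cache (old->new): [72 13 1]
  26. access 13: HIT. Cache (old->new): [72 13 1]
  27. access 4: MISS, evict 72. Cache (old->new): [13 1 4]
Total: 6 hits, 21 misses, 18 evictions

Answer: 1 4 13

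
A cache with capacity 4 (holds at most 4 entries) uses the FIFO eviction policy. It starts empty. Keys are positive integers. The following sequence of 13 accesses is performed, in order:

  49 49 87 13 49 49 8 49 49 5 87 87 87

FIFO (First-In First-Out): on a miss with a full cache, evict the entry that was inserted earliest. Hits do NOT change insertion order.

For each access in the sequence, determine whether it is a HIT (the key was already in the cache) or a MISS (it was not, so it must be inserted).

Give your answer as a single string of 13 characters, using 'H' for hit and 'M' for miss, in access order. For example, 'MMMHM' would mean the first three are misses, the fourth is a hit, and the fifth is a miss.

FIFO simulation (capacity=4):
  1. access 49: MISS. Cache (old->new): [49]
  2. access 49: HIT. Cache (old->new): [49]
  3. access 87: MISS. Cache (old->new): [49 87]
  4. access 13: MISS. Cache (old->new): [49 87 13]
  5. access 49: HIT. Cache (old->new): [49 87 13]
  6. access 49: HIT. Cache (old->new): [49 87 13]
  7. access 8: MISS. Cache (old->new): [49 87 13 8]
  8. access 49: HIT. Cache (old->new): [49 87 13 8]
  9. access 49: HIT. Cache (old->new): [49 87 13 8]
  10. access 5: MISS, evict 49. Cache (old->new): [87 13 8 5]
  11. access 87: HIT. Cache (old->new): [87 13 8 5]
  12. access 87: HIT. Cache (old->new): [87 13 8 5]
  13. access 87: HIT. Cache (old->new): [87 13 8 5]
Total: 8 hits, 5 misses, 1 evictions

Answer: MHMMHHMHHMHHH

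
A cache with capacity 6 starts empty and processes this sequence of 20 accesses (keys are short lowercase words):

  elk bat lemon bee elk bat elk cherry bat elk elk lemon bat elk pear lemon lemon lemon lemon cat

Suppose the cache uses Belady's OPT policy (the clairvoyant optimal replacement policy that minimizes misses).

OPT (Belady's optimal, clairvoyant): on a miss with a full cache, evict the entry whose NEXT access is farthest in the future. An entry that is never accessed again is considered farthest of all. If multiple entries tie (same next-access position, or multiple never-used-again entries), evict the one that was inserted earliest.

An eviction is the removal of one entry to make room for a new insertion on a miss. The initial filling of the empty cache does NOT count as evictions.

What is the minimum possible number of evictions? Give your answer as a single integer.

OPT (Belady) simulation (capacity=6):
  1. access elk: MISS. Cache: [elk]
  2. access bat: MISS. Cache: [elk bat]
  3. access lemon: MISS. Cache: [elk bat lemon]
  4. access bee: MISS. Cache: [elk bat lemon bee]
  5. access elk: HIT. Next use of elk: step 7. Cache: [elk bat lemon bee]
  6. access bat: HIT. Next use of bat: step 9. Cache: [elk bat lemon bee]
  7. access elk: HIT. Next use of elk: step 10. Cache: [elk bat lemon bee]
  8. access cherry: MISS. Cache: [elk bat lemon bee cherry]
  9. access bat: HIT. Next use of bat: step 13. Cache: [elk bat lemon bee cherry]
  10. access elk: HIT. Next use of elk: step 11. Cache: [elk bat lemon bee cherry]
  11. access elk: HIT. Next use of elk: step 14. Cache: [elk bat lemon bee cherry]
  12. access lemon: HIT. Next use of lemon: step 16. Cache: [elk bat lemon bee cherry]
  13. access bat: HIT. Next use of bat: never. Cache: [elk bat lemon bee cherry]
  14. access elk: HIT. Next use of elk: never. Cache: [elk bat lemon bee cherry]
  15. access pear: MISS. Cache: [elk bat lemon bee cherry pear]
  16. access lemon: HIT. Next use of lemon: step 17. Cache: [elk bat lemon bee cherry pear]
  17. access lemon: HIT. Next use of lemon: step 18. Cache: [elk bat lemon bee cherry pear]
  18. access lemon: HIT. Next use of lemon: step 19. Cache: [elk bat lemon bee cherry pear]
  19. access lemon: HIT. Next use of lemon: never. Cache: [elk bat lemon bee cherry pear]
  20. access cat: MISS, evict elk (next use: never). Cache: [bat lemon bee cherry pear cat]
Total: 13 hits, 7 misses, 1 evictions

Answer: 1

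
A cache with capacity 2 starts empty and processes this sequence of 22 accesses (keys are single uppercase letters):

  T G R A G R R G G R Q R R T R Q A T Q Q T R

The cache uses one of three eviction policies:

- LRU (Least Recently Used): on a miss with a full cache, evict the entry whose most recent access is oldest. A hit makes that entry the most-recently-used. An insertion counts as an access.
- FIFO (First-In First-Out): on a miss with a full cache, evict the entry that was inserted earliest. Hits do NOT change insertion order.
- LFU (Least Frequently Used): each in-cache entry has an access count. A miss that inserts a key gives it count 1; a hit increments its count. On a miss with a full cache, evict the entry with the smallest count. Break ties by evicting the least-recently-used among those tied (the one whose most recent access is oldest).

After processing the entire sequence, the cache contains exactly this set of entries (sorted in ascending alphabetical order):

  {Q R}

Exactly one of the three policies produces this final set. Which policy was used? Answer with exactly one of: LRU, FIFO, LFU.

Simulating under each policy and comparing final sets:
  LRU: final set = {R T} -> differs
  FIFO: final set = {Q R} -> MATCHES target
  LFU: final set = {R T} -> differs
Only FIFO produces the target set.

Answer: FIFO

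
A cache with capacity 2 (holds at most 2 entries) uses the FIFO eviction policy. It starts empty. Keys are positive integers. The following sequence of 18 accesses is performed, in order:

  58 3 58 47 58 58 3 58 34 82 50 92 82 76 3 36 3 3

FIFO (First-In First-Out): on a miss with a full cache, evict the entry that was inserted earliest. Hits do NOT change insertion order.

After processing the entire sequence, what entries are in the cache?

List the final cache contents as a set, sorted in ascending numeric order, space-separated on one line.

Answer: 3 36

Derivation:
FIFO simulation (capacity=2):
  1. access 58: MISS. Cache (old->new): [58]
  2. access 3: MISS. Cache (old->new): [58 3]
  3. access 58: HIT. Cache (old->new): [58 3]
  4. access 47: MISS, evict 58. Cache (old->new): [3 47]
  5. access 58: MISS, evict 3. Cache (old->new): [47 58]
  6. access 58: HIT. Cache (old->new): [47 58]
  7. access 3: MISS, evict 47. Cache (old->new): [58 3]
  8. access 58: HIT. Cache (old->new): [58 3]
  9. access 34: MISS, evict 58. Cache (old->new): [3 34]
  10. access 82: MISS, evict 3. Cache (old->new): [34 82]
  11. access 50: MISS, evict 34. Cache (old->new): [82 50]
  12. access 92: MISS, evict 82. Cache (old->new): [50 92]
  13. access 82: MISS, evict 50. Cache (old->new): [92 82]
  14. access 76: MISS, evict 92. Cache (old->new): [82 76]
  15. access 3: MISS, evict 82. Cache (old->new): [76 3]
  16. access 36: MISS, evict 76. Cache (old->new): [3 36]
  17. access 3: HIT. Cache (old->new): [3 36]
  18. access 3: HIT. Cache (old->new): [3 36]
Total: 5 hits, 13 misses, 11 evictions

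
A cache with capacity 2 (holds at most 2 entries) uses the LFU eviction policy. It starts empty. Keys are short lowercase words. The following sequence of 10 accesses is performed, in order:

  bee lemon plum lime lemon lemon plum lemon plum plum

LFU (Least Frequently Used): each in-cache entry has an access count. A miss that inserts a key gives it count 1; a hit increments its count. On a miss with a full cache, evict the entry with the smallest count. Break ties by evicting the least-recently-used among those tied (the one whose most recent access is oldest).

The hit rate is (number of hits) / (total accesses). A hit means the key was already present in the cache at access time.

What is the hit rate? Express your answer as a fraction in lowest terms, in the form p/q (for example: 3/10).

Answer: 2/5

Derivation:
LFU simulation (capacity=2):
  1. access bee: MISS. Cache: [bee(c=1)]
  2. access lemon: MISS. Cache: [bee(c=1) lemon(c=1)]
  3. access plum: MISS, evict bee(c=1). Cache: [lemon(c=1) plum(c=1)]
  4. access lime: MISS, evict lemon(c=1). Cache: [plum(c=1) lime(c=1)]
  5. access lemon: MISS, evict plum(c=1). Cache: [lime(c=1) lemon(c=1)]
  6. access lemon: HIT, count now 2. Cache: [lime(c=1) lemon(c=2)]
  7. access plum: MISS, evict lime(c=1). Cache: [plum(c=1) lemon(c=2)]
  8. access lemon: HIT, count now 3. Cache: [plum(c=1) lemon(c=3)]
  9. access plum: HIT, count now 2. Cache: [plum(c=2) lemon(c=3)]
  10. access plum: HIT, count now 3. Cache: [lemon(c=3) plum(c=3)]
Total: 4 hits, 6 misses, 4 evictions

Hit rate = 4/10 = 2/5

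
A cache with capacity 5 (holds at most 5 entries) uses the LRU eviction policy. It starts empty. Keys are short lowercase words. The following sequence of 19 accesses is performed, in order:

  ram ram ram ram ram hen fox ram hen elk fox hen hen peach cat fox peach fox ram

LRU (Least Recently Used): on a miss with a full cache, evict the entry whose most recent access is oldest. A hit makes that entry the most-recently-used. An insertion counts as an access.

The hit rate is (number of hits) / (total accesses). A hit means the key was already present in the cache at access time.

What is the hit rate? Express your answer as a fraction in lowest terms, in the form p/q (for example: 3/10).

Answer: 12/19

Derivation:
LRU simulation (capacity=5):
  1. access ram: MISS. Cache (LRU->MRU): [ram]
  2. access ram: HIT. Cache (LRU->MRU): [ram]
  3. access ram: HIT. Cache (LRU->MRU): [ram]
  4. access ram: HIT. Cache (LRU->MRU): [ram]
  5. access ram: HIT. Cache (LRU->MRU): [ram]
  6. access hen: MISS. Cache (LRU->MRU): [ram hen]
  7. access fox: MISS. Cache (LRU->MRU): [ram hen fox]
  8. access ram: HIT. Cache (LRU->MRU): [hen fox ram]
  9. access hen: HIT. Cache (LRU->MRU): [fox ram hen]
  10. access elk: MISS. Cache (LRU->MRU): [fox ram hen elk]
  11. access fox: HIT. Cache (LRU->MRU): [ram hen elk fox]
  12. access hen: HIT. Cache (LRU->MRU): [ram elk fox hen]
  13. access hen: HIT. Cache (LRU->MRU): [ram elk fox hen]
  14. access peach: MISS. Cache (LRU->MRU): [ram elk fox hen peach]
  15. access cat: MISS, evict ram. Cache (LRU->MRU): [elk fox hen peach cat]
  16. access fox: HIT. Cache (LRU->MRU): [elk hen peach cat fox]
  17. access peach: HIT. Cache (LRU->MRU): [elk hen cat fox peach]
  18. access fox: HIT. Cache (LRU->MRU): [elk hen cat peach fox]
  19. access ram: MISS, evict elk. Cache (LRU->MRU): [hen cat peach fox ram]
Total: 12 hits, 7 misses, 2 evictions

Hit rate = 12/19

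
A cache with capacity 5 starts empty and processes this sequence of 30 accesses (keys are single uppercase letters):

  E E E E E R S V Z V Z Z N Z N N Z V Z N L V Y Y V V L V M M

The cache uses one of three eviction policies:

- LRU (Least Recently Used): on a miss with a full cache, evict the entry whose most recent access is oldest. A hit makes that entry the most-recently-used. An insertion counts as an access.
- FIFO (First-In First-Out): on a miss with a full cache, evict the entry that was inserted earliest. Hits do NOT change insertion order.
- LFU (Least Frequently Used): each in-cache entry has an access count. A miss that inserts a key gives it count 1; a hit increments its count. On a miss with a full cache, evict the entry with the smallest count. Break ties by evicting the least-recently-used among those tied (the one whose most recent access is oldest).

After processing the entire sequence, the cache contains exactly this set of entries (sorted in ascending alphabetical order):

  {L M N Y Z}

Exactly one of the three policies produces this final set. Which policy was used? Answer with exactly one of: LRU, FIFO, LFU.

Answer: FIFO

Derivation:
Simulating under each policy and comparing final sets:
  LRU: final set = {L M N V Y} -> differs
  FIFO: final set = {L M N Y Z} -> MATCHES target
  LFU: final set = {E M N V Z} -> differs
Only FIFO produces the target set.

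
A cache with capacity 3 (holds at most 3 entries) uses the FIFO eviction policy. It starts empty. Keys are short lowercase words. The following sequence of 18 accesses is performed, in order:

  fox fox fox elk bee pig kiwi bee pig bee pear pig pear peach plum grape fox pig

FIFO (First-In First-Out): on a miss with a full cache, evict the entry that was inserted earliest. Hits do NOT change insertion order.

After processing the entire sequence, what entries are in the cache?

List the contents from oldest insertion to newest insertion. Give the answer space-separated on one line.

FIFO simulation (capacity=3):
  1. access fox: MISS. Cache (old->new): [fox]
  2. access fox: HIT. Cache (old->new): [fox]
  3. access fox: HIT. Cache (old->new): [fox]
  4. access elk: MISS. Cache (old->new): [fox elk]
  5. access bee: MISS. Cache (old->new): [fox elk bee]
  6. access pig: MISS, evict fox. Cache (old->new): [elk bee pig]
  7. access kiwi: MISS, evict elk. Cache (old->new): [bee pig kiwi]
  8. access bee: HIT. Cache (old->new): [bee pig kiwi]
  9. access pig: HIT. Cache (old->new): [bee pig kiwi]
  10. access bee: HIT. Cache (old->new): [bee pig kiwi]
  11. access pear: MISS, evict bee. Cache (old->new): [pig kiwi pear]
  12. access pig: HIT. Cache (old->new): [pig kiwi pear]
  13. access pear: HIT. Cache (old->new): [pig kiwi pear]
  14. access peach: MISS, evict pig. Cache (old->new): [kiwi pear peach]
  15. access plum: MISS, evict kiwi. Cache (old->new): [pear peach plum]
  16. access grape: MISS, evict pear. Cache (old->new): [peach plum grape]
  17. access fox: MISS, evict peach. Cache (old->new): [plum grape fox]
  18. access pig: MISS, evict plum. Cache (old->new): [grape fox pig]
Total: 7 hits, 11 misses, 8 evictions

Answer: grape fox pig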